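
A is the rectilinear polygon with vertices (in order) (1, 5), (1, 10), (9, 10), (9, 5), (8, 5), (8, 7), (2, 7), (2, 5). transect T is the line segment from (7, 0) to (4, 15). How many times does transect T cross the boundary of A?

The segment meets the boundary at (5,10), (5.6,7).

2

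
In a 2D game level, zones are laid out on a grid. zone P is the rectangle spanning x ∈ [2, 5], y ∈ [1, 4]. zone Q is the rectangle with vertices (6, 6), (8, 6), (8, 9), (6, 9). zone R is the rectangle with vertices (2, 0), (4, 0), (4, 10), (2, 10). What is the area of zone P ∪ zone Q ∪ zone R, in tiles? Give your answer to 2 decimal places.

By inclusion–exclusion:
Individual areas: |zone P| = 9, |zone Q| = 6, |zone R| = 20.
|zone P∩zone Q| = 0 (no overlap).
|zone P∩zone R|: x∈[2,4], y∈[1,4] → 2·3 = 6.
|zone Q∩zone R| = 0 (no overlap).
|zone P∩zone Q∩zone R| = 0.
|zone P ∪ zone Q ∪ zone R| = 35 − 6 + 0 = 29.00.

29.00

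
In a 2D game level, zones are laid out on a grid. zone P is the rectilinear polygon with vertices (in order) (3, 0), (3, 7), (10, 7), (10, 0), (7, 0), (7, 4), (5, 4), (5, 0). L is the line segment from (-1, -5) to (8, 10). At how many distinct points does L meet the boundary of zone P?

The segment meets the boundary at (6.2,7), (3,1.667).

2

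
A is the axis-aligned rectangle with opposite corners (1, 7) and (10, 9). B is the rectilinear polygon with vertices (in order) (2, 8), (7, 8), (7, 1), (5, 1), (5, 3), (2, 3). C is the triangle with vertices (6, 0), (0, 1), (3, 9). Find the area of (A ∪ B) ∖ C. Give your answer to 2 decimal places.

30.67

|A ∪ B| = 42.
|(A ∪ B) ∩ C| = 11.3333.
|(A ∪ B) ∖ C| = 42 − 11.3333 = 30.67.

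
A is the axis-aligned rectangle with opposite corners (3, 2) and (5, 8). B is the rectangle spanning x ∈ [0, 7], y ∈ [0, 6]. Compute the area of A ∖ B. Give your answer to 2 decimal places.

|A∩B|: x∈[3,5], y∈[2,6] → 2·4 = 8.
|A| = 12.
|A ∖ B| = |A| − |A∩B| = 12 − 8 = 4.00.

4.00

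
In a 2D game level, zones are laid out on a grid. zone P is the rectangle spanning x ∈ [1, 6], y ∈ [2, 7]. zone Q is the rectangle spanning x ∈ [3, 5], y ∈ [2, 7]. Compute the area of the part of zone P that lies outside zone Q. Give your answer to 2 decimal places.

|zone P∩zone Q|: x∈[3,5], y∈[2,7] → 2·5 = 10.
|zone P| = 25.
|zone P ∖ zone Q| = |zone P| − |zone P∩zone Q| = 25 − 10 = 15.00.

15.00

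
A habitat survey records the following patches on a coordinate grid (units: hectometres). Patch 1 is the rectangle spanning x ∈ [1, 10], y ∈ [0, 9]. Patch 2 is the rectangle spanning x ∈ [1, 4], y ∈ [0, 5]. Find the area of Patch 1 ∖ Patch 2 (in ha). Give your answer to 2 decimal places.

|Patch 1∩Patch 2|: x∈[1,4], y∈[0,5] → 3·5 = 15.
|Patch 1| = 81.
|Patch 1 ∖ Patch 2| = |Patch 1| − |Patch 1∩Patch 2| = 81 − 15 = 66.00.

66.00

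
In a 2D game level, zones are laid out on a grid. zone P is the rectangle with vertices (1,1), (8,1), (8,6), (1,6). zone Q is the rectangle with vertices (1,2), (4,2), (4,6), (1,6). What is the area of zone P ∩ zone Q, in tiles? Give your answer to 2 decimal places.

12.00

|zone P∩zone Q|: x∈[1,4], y∈[2,6] → 3·4 = 12.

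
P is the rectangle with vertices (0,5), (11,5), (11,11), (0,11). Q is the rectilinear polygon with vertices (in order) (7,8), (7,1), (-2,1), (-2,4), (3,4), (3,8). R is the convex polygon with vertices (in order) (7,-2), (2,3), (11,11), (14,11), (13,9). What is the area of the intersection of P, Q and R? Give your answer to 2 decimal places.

3.36

The intersection is the polygon with vertices (7,5), (4.25,5), (7,7.444).
By the shoelace formula its area is 3.36.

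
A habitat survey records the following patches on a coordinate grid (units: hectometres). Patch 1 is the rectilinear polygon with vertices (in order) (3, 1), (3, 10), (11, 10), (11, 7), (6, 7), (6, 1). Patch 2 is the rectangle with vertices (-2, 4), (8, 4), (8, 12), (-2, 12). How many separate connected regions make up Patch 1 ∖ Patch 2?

Patch 1 ∖ Patch 2 splits into 2 disjoint pieces (area 9, area 9).

2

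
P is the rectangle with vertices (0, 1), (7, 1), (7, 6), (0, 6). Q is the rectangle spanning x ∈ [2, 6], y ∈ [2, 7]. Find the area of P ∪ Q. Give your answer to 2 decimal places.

By inclusion–exclusion:
Individual areas: |P| = 35, |Q| = 20.
|P∩Q|: x∈[2,6], y∈[2,6] → 4·4 = 16.
|P ∪ Q| = 55 − 16 = 39.00.

39.00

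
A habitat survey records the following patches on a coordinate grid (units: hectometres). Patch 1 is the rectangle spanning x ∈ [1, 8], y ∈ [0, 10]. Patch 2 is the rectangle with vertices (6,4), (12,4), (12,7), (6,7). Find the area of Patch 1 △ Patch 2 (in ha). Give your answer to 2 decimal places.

|Patch 1∩Patch 2|: x∈[6,8], y∈[4,7] → 2·3 = 6.
|Patch 1 △ Patch 2| = |Patch 1| + |Patch 2| − 2·|Patch 1∩Patch 2| = 70 + 18 − 12 = 76.00.

76.00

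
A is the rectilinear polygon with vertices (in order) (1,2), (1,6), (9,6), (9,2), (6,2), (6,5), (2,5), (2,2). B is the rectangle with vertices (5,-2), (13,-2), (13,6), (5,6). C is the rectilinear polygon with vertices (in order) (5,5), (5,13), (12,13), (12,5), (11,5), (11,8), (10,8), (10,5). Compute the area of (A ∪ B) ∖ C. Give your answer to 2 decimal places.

|A ∪ B| = 71.
|(A ∪ B) ∩ C| = 6.
|(A ∪ B) ∖ C| = 71 − 6 = 65.00.

65.00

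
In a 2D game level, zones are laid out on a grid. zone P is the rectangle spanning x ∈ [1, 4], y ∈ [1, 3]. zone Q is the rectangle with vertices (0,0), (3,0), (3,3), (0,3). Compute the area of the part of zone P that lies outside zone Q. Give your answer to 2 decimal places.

|zone P∩zone Q|: x∈[1,3], y∈[1,3] → 2·2 = 4.
|zone P| = 6.
|zone P ∖ zone Q| = |zone P| − |zone P∩zone Q| = 6 − 4 = 2.00.

2.00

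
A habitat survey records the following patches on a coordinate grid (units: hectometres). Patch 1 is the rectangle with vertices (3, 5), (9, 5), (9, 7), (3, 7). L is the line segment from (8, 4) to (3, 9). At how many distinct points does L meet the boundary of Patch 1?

The segment meets the boundary at (5,7), (7,5).

2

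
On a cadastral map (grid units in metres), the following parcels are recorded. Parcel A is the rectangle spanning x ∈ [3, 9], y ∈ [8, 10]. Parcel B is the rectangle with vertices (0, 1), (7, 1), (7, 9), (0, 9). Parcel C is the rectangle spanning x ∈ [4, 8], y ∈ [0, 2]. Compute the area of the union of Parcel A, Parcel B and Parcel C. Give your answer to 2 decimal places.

By inclusion–exclusion:
Individual areas: |Parcel A| = 12, |Parcel B| = 56, |Parcel C| = 8.
|Parcel A∩Parcel B|: x∈[3,7], y∈[8,9] → 4·1 = 4.
|Parcel A∩Parcel C| = 0 (no overlap).
|Parcel B∩Parcel C|: x∈[4,7], y∈[1,2] → 3·1 = 3.
|Parcel A∩Parcel B∩Parcel C| = 0.
|Parcel A ∪ Parcel B ∪ Parcel C| = 76 − 7 + 0 = 69.00.

69.00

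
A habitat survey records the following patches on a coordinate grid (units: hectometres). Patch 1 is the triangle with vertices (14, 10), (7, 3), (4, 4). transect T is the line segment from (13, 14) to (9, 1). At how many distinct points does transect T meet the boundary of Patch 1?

2

The segment meets the boundary at (10.778,6.778), (11.264,8.358).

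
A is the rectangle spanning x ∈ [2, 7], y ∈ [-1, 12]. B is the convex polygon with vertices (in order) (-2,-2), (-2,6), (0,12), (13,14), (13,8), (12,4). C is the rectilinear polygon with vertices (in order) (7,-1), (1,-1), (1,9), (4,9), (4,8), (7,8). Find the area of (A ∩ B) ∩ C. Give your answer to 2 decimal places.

38.07

The region (A ∩ B) ∩ C is the polygon with vertices (7,1.857), (2,-0.286), (2,9), (4,9), (4,8), (7,8).
By the shoelace formula its area is 38.07.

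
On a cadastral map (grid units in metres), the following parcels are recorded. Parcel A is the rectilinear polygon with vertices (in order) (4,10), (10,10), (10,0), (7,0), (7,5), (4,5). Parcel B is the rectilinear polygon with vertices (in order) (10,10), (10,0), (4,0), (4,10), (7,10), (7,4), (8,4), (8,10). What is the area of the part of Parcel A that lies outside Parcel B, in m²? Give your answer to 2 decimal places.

6.00

|Parcel A| = 45, |Parcel A∩Parcel B| = 39.
|Parcel A ∖ Parcel B| = |Parcel A| − |Parcel A∩Parcel B| = 45 − 39 = 6.00.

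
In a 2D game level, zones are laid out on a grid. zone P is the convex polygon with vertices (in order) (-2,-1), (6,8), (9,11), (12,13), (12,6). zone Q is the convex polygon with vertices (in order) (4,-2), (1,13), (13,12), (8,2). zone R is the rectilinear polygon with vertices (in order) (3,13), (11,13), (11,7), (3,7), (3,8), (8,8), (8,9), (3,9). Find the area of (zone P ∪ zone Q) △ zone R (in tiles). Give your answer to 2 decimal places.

|zone P ∪ zone Q| = 112.195.
|(zone P ∪ zone Q) ∩ zone R| = 39.0185.
|(zone P ∪ zone Q) △ zone R| = 112.195 + 43 − 78.037 = 77.16.

77.16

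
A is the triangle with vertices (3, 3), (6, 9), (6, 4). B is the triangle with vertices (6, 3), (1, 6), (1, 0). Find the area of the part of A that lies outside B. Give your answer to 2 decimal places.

6.39

|A| = 7.5, |A∩B| = 1.1126.
|A ∖ B| = |A| − |A∩B| = 7.5 − 1.1126 = 6.39.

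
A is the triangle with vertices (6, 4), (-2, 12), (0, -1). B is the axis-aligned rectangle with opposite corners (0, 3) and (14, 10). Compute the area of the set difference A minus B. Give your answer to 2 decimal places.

|A| = 44, |A∩B| = 23.4.
|A ∖ B| = |A| − |A∩B| = 44 − 23.4 = 20.60.

20.60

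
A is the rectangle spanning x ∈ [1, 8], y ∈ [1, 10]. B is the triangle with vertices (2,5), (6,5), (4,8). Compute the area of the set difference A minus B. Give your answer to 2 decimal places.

57.00

|A| = 63, |A∩B| = 6.
|A ∖ B| = |A| − |A∩B| = 63 − 6 = 57.00.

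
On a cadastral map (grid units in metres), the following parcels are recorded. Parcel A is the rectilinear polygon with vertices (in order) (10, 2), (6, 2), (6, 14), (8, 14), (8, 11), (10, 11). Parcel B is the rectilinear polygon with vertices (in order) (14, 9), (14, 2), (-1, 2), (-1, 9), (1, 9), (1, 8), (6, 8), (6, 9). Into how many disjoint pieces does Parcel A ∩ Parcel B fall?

Parcel A ∩ Parcel B is a single connected region.

1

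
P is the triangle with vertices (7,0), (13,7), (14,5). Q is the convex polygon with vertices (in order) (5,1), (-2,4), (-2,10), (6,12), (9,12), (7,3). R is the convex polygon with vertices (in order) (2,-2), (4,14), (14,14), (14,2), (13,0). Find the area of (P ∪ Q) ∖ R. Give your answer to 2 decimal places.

39.24

|P ∪ Q| = 97.
|(P ∪ Q) ∩ R| = 57.7578.
|(P ∪ Q) ∖ R| = 97 − 57.7578 = 39.24.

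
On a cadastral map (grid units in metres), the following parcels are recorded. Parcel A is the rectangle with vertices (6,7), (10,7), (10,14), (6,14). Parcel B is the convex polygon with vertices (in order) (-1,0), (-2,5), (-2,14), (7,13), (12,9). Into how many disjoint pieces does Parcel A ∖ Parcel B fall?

Parcel A ∖ Parcel B splits into 2 disjoint pieces (area 0.2735, area 7.5444).

2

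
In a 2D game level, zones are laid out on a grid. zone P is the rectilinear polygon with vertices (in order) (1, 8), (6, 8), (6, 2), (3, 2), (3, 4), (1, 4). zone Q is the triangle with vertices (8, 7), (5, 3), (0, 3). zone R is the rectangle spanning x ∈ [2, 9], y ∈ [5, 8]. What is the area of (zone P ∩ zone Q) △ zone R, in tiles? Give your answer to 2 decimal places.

25.33

|zone P ∩ zone Q| = 6.3333.
|(zone P ∩ zone Q) ∩ zone R| = 1.
|(zone P ∩ zone Q) △ zone R| = 6.3333 + 21 − 2 = 25.33.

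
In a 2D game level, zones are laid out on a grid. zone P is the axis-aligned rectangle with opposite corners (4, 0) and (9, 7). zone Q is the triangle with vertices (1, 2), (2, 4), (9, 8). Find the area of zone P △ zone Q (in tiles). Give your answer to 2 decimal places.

35.95

|zone P| = 35, |zone Q| = 5, |zone P∩zone Q| = 2.0238.
|zone P △ zone Q| = |zone P| + |zone Q| − 2·|zone P∩zone Q| = 35 + 5 − 4.0476 = 35.95.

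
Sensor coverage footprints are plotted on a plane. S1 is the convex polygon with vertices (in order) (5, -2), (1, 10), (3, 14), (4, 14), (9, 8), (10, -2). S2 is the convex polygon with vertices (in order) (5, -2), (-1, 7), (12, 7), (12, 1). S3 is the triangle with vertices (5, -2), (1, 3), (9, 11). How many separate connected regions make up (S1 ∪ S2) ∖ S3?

(S1 ∪ S2) ∖ S3 splits into 2 disjoint pieces (area 40.3455, area 46.6758).

2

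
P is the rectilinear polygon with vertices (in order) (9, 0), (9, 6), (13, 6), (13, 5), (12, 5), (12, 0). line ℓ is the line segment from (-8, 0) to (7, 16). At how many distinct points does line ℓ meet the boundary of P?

The segment lies entirely outside P and never meets its boundary.

0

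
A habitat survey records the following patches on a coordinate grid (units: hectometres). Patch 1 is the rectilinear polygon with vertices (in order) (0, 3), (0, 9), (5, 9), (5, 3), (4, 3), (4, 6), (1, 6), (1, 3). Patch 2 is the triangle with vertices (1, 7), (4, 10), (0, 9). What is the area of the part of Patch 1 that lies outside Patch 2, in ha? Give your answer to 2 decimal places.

|Patch 1| = 21, |Patch 1∩Patch 2| = 3.
|Patch 1 ∖ Patch 2| = |Patch 1| − |Patch 1∩Patch 2| = 21 − 3 = 18.00.

18.00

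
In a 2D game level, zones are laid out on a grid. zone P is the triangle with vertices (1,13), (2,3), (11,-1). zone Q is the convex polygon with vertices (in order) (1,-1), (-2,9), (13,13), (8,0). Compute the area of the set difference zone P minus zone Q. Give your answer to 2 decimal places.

|zone P| = 43, |zone P∩zone Q| = 37.3885.
|zone P ∖ zone Q| = |zone P| − |zone P∩zone Q| = 43 − 37.3885 = 5.61.

5.61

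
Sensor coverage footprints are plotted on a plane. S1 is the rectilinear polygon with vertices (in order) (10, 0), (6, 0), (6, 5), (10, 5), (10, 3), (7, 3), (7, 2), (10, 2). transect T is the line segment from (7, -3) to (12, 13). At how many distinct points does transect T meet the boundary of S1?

4

The segment meets the boundary at (9.5,5), (8.875,3), (8.562,2), (7.938,0).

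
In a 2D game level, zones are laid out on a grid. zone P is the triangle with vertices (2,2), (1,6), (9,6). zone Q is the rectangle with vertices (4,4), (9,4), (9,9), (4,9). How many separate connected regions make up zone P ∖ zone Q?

1

zone P ∖ zone Q is a single connected region.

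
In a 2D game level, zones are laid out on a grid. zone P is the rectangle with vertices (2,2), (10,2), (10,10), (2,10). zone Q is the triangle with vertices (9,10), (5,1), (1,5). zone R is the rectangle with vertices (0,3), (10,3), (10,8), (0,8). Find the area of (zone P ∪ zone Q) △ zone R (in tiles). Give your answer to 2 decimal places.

33.91

|zone P ∪ zone Q| = 65.5347.
|(zone P ∪ zone Q) ∩ zone R| = 40.8125.
|(zone P ∪ zone Q) △ zone R| = 65.5347 + 50 − 81.625 = 33.91.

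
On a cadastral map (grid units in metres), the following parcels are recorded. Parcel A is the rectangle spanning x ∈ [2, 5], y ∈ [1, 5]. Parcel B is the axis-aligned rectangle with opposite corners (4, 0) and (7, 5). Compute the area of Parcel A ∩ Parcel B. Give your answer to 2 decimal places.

|Parcel A∩Parcel B|: x∈[4,5], y∈[1,5] → 1·4 = 4.

4.00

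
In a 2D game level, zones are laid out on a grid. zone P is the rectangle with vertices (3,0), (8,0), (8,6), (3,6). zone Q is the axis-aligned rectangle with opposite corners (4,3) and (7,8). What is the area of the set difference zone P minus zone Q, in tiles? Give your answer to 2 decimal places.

21.00

|zone P∩zone Q|: x∈[4,7], y∈[3,6] → 3·3 = 9.
|zone P| = 30.
|zone P ∖ zone Q| = |zone P| − |zone P∩zone Q| = 30 − 9 = 21.00.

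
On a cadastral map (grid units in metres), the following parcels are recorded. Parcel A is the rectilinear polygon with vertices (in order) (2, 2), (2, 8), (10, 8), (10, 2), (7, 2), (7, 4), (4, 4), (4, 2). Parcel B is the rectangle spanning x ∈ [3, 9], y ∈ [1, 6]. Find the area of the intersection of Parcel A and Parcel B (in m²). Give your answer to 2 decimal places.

18.00

The intersection is the polygon with vertices (7,2), (7,4), (4,4), (4,2), (3,2), (3,6), (9,6), (9,2).
By the shoelace formula its area is 18.00.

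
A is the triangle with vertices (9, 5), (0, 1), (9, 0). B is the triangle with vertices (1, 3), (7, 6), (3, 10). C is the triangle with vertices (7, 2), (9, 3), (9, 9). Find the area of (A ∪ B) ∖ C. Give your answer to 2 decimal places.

|A ∪ B| = 40.5.
|(A ∪ B) ∩ C| = 3.3818.
|(A ∪ B) ∖ C| = 40.5 − 3.3818 = 37.12.

37.12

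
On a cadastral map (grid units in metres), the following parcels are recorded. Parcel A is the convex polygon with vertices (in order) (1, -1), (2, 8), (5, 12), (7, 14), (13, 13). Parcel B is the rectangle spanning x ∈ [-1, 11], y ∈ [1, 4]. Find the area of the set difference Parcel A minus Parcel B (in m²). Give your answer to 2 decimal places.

|Parcel A| = 68.5, |Parcel A∩Parcel B| = 7.8333.
|Parcel A ∖ Parcel B| = |Parcel A| − |Parcel A∩Parcel B| = 68.5 − 7.8333 = 60.67.

60.67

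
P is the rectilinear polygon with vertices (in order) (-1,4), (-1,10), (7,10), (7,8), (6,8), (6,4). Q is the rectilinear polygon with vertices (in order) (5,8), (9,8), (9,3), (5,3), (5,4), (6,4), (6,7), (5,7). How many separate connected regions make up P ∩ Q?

P ∩ Q is a single connected region.

1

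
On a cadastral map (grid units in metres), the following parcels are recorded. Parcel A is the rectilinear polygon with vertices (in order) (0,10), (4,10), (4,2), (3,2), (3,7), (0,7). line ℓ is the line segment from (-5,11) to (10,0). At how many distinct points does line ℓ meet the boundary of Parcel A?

The segment meets the boundary at (4,4.4), (3,5.133), (0.455,7), (0,7.333).

4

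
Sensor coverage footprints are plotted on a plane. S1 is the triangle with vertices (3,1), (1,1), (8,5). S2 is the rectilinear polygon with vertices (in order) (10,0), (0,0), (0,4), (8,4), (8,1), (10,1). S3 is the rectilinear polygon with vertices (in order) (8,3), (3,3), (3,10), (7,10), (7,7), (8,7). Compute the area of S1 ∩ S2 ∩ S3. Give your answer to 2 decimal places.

The intersection is the polygon with vertices (6.25,4), (6.75,4), (5.5,3), (4.5,3).
By the shoelace formula its area is 0.75.

0.75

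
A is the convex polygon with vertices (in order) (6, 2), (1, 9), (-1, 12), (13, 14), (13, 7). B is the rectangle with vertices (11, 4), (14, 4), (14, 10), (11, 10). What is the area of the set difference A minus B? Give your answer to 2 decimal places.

|A| = 102, |A∩B| = 7.4286.
|A ∖ B| = |A| − |A∩B| = 102 − 7.4286 = 94.57.

94.57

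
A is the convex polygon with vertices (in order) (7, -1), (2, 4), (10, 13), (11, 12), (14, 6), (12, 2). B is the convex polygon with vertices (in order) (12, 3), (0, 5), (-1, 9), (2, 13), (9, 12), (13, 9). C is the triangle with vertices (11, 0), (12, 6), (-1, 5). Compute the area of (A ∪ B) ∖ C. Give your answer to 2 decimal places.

|A ∪ B| = 137.9405.
|(A ∪ B) ∩ C| = 35.5496.
|(A ∪ B) ∖ C| = 137.9405 − 35.5496 = 102.39.

102.39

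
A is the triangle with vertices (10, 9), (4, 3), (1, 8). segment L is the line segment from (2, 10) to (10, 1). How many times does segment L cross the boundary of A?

The segment meets the boundary at (6.235,5.235), (3.528,8.281).

2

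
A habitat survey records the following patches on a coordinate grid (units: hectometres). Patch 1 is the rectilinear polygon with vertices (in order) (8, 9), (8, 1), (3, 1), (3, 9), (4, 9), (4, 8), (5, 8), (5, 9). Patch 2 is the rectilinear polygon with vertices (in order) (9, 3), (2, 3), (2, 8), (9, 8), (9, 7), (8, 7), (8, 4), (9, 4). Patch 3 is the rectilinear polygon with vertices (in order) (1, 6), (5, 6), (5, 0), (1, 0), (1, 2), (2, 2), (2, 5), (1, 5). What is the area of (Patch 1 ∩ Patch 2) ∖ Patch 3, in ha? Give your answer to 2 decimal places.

|Patch 1 ∩ Patch 2| = 25.
|(Patch 1 ∩ Patch 2) ∩ Patch 3| = 6.
|(Patch 1 ∩ Patch 2) ∖ Patch 3| = 25 − 6 = 19.00.

19.00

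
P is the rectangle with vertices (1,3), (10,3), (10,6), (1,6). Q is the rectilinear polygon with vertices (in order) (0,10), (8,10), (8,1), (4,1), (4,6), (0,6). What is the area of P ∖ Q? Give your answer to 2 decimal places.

|P| = 27, |P∩Q| = 12.
|P ∖ Q| = |P| − |P∩Q| = 27 − 12 = 15.00.

15.00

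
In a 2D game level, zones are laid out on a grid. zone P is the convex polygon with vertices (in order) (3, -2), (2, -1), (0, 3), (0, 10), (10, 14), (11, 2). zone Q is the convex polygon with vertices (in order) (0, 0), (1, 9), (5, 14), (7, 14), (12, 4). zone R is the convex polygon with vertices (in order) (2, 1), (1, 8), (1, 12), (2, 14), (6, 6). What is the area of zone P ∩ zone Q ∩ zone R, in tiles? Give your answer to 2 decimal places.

The intersection is the polygon with vertices (2.647,11.059), (3.333,11.333), (6,6), (2,1), (1,8), (1,9).
By the shoelace formula its area is 28.81.

28.81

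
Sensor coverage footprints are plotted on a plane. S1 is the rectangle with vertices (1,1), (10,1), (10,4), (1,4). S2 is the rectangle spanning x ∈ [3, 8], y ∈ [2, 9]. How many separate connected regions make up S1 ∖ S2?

1

S1 ∖ S2 is a single connected region.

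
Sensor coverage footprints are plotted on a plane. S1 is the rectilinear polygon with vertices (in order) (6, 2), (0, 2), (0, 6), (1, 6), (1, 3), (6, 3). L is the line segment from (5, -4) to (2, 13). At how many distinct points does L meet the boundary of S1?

The segment meets the boundary at (3.765,3), (3.941,2).

2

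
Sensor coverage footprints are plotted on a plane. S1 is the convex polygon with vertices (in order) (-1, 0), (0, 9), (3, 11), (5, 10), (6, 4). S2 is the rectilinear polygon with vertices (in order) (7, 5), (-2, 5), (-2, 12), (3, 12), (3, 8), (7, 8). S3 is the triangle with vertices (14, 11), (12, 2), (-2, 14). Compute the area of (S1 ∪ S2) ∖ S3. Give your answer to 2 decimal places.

|S1 ∪ S2| = 71.8611.
|(S1 ∪ S2) ∩ S3| = 8.381.
|(S1 ∪ S2) ∖ S3| = 71.8611 − 8.381 = 63.48.

63.48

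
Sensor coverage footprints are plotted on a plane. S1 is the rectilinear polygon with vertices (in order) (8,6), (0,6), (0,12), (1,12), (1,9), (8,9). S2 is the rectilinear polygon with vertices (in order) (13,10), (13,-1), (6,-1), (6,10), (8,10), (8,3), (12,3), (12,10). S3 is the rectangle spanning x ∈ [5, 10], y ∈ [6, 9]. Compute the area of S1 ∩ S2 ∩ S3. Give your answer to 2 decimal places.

The intersection is the polygon with vertices (6,9), (8,9), (8,6), (6,6).
By the shoelace formula its area is 6.00.

6.00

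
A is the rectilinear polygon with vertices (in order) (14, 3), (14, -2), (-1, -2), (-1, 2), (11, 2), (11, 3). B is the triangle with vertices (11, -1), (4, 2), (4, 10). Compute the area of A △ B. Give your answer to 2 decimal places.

75.73

|A| = 63, |B| = 28, |A∩B| = 7.6364.
|A △ B| = |A| + |B| − 2·|A∩B| = 63 + 28 − 15.2727 = 75.73.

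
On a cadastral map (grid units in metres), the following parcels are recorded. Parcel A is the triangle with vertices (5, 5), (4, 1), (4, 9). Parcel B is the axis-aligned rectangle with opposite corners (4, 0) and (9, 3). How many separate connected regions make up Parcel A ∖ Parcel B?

1

Parcel A ∖ Parcel B is a single connected region.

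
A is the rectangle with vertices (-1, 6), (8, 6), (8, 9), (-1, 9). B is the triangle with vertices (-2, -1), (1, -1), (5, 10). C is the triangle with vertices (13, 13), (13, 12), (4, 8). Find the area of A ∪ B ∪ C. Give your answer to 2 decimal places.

By inclusion–exclusion:
Individual areas: |A| = 27, |B| = 16.5, |C| = 4.5.
|A∩B| = 2.0455.
|A∩C| = 0.225.
|B∩C| = 0.0062.
|A∩B∩C| = 0.0062.
|A ∪ B ∪ C| = 48 − 2.2766 + 0.0062 = 45.73.

45.73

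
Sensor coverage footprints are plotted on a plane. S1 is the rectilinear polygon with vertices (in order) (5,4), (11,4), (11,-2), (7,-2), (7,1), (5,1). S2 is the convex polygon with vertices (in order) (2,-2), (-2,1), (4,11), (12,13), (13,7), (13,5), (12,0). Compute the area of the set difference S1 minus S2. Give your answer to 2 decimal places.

5.60

|S1| = 30, |S1∩S2| = 24.4.
|S1 ∖ S2| = |S1| − |S1∩S2| = 30 − 24.4 = 5.60.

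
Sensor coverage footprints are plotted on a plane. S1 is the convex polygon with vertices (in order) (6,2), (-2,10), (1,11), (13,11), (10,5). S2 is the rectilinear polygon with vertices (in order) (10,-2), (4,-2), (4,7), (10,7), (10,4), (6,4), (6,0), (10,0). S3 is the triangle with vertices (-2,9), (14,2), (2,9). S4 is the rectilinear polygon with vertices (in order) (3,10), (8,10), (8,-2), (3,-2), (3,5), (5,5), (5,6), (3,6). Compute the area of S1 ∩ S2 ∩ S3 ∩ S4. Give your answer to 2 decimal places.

The intersection is the polygon with vertices (5.429,7), (8,5.5), (8,4.625), (5,5.938), (5,6), (4.857,6), (4,6.375), (4,7).
By the shoelace formula its area is 4.07.

4.07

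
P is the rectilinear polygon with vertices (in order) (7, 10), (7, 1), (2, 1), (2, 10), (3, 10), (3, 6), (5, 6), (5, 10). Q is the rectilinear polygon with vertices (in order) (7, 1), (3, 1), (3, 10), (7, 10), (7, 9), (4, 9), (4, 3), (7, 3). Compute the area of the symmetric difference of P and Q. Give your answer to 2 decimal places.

29.00

|P| = 37, |Q| = 18, |P∩Q| = 13.
|P △ Q| = |P| + |Q| − 2·|P∩Q| = 37 + 18 − 26 = 29.00.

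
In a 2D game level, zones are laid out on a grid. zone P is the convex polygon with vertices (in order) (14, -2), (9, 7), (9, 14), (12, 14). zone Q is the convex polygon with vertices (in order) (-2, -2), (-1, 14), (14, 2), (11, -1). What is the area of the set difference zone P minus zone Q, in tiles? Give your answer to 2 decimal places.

36.58

|zone P| = 41.5, |zone P∩zone Q| = 4.9206.
|zone P ∖ zone Q| = |zone P| − |zone P∩zone Q| = 41.5 − 4.9206 = 36.58.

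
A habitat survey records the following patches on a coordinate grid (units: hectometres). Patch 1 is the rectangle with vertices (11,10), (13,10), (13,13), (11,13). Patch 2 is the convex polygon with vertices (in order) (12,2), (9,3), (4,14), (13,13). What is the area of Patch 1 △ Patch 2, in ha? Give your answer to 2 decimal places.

58.82

|Patch 1| = 6, |Patch 2| = 64, |Patch 1∩Patch 2| = 5.5909.
|Patch 1 △ Patch 2| = |Patch 1| + |Patch 2| − 2·|Patch 1∩Patch 2| = 6 + 64 − 11.1818 = 58.82.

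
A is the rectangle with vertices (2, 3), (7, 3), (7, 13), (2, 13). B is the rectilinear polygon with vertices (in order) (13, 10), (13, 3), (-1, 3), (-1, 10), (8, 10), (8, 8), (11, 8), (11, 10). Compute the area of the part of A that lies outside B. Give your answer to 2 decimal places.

|A| = 50, |A∩B| = 35.
|A ∖ B| = |A| − |A∩B| = 50 − 35 = 15.00.

15.00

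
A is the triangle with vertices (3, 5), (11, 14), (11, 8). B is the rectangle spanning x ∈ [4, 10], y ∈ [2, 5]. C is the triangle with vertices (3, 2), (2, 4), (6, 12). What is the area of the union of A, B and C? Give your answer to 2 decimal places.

49.48

By inclusion–exclusion:
Individual areas: |A| = 24, |B| = 18, |C| = 8.
|A∩B| = 0.
|A∩C| = 0.5166.
|B∩C| = 0.
|A∩B∩C| = 0.
|A ∪ B ∪ C| = 50 − 0.5166 + 0 = 49.48.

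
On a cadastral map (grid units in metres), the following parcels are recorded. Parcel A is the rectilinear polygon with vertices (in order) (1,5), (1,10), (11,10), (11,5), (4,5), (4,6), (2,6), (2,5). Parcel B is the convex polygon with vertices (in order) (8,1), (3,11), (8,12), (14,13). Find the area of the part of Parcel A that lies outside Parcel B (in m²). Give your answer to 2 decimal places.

17.75

|Parcel A| = 48, |Parcel A∩Parcel B| = 30.25.
|Parcel A ∖ Parcel B| = |Parcel A| − |Parcel A∩Parcel B| = 48 − 30.25 = 17.75.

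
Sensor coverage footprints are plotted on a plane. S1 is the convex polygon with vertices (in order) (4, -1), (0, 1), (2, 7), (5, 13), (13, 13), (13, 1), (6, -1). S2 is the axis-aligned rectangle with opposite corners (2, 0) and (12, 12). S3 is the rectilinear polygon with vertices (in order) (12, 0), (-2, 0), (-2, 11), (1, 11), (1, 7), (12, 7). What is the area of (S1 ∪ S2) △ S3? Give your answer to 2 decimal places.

|S1 ∪ S2| = 151.1429.
|(S1 ∪ S2) ∩ S3| = 77.
|(S1 ∪ S2) △ S3| = 151.1429 + 110 − 154 = 107.14.

107.14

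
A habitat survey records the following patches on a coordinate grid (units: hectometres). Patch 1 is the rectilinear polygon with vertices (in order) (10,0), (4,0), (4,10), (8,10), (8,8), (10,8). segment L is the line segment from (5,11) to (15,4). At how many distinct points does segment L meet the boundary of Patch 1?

The segment meets the boundary at (10,7.5), (8,8.9), (6.429,10), (9.286,8).

4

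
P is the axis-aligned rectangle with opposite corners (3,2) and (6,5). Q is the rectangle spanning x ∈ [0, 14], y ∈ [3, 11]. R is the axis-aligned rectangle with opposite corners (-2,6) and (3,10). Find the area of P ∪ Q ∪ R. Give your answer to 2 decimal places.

By inclusion–exclusion:
Individual areas: |P| = 9, |Q| = 112, |R| = 20.
|P∩Q|: x∈[3,6], y∈[3,5] → 3·2 = 6.
|P∩R| = 0 (no overlap).
|Q∩R|: x∈[0,3], y∈[6,10] → 3·4 = 12.
|P∩Q∩R| = 0.
|P ∪ Q ∪ R| = 141 − 18 + 0 = 123.00.

123.00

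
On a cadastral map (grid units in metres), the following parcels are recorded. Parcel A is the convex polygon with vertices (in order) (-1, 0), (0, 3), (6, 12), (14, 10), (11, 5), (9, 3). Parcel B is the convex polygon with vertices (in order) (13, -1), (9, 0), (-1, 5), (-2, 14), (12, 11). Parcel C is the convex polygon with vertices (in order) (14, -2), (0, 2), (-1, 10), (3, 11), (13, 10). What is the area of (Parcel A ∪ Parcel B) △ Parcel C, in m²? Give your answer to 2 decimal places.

|Parcel A ∪ Parcel B| = 162.4695.
|(Parcel A ∪ Parcel B) ∩ Parcel C| = 127.2888.
|(Parcel A ∪ Parcel B) △ Parcel C| = 162.4695 + 145 − 254.5777 = 52.89.

52.89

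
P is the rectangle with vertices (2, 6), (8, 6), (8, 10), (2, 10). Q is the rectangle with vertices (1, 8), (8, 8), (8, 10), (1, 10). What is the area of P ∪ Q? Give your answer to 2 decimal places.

26.00

By inclusion–exclusion:
Individual areas: |P| = 24, |Q| = 14.
|P∩Q|: x∈[2,8], y∈[8,10] → 6·2 = 12.
|P ∪ Q| = 38 − 12 = 26.00.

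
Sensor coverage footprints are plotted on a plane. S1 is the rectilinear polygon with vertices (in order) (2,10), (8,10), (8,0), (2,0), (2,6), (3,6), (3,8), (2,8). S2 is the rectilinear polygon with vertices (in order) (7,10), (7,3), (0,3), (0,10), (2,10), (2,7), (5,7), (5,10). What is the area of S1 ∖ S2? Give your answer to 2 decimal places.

33.00

|S1| = 58, |S1∩S2| = 25.
|S1 ∖ S2| = |S1| − |S1∩S2| = 58 − 25 = 33.00.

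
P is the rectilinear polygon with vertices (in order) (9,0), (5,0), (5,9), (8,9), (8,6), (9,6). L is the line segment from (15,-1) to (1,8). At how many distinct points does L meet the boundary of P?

The segment meets the boundary at (5,5.429), (9,2.857).

2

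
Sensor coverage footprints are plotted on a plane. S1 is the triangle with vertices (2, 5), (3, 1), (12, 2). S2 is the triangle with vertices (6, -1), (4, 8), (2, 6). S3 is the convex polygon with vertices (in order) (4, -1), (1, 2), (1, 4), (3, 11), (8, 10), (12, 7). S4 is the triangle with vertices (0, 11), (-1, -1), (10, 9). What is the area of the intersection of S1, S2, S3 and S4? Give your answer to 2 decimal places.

The intersection is the polygon with vertices (4.707,4.188), (3.607,3.188), (2.69,4.793).
By the shoelace formula its area is 1.34.

1.34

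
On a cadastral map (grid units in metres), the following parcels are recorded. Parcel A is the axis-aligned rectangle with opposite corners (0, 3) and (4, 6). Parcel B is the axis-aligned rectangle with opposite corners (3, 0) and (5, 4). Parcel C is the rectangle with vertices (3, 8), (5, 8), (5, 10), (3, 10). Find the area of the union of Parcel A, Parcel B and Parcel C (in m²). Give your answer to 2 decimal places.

23.00

By inclusion–exclusion:
Individual areas: |Parcel A| = 12, |Parcel B| = 8, |Parcel C| = 4.
|Parcel A∩Parcel B|: x∈[3,4], y∈[3,4] → 1·1 = 1.
|Parcel A∩Parcel C| = 0 (no overlap).
|Parcel B∩Parcel C| = 0 (no overlap).
|Parcel A∩Parcel B∩Parcel C| = 0.
|Parcel A ∪ Parcel B ∪ Parcel C| = 24 − 1 + 0 = 23.00.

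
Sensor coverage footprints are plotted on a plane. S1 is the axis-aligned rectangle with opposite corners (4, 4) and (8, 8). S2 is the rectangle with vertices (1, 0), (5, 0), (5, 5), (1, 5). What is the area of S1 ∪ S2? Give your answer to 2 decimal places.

35.00

By inclusion–exclusion:
Individual areas: |S1| = 16, |S2| = 20.
|S1∩S2|: x∈[4,5], y∈[4,5] → 1·1 = 1.
|S1 ∪ S2| = 36 − 1 = 35.00.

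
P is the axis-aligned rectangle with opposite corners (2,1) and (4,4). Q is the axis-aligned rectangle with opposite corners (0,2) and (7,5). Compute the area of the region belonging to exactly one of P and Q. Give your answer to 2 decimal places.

|P∩Q|: x∈[2,4], y∈[2,4] → 2·2 = 4.
|P △ Q| = |P| + |Q| − 2·|P∩Q| = 6 + 21 − 8 = 19.00.

19.00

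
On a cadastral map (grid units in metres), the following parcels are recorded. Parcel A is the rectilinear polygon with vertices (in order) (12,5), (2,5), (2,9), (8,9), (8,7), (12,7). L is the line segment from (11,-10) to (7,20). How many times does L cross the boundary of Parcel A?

The segment meets the boundary at (8.733,7), (9,5).

2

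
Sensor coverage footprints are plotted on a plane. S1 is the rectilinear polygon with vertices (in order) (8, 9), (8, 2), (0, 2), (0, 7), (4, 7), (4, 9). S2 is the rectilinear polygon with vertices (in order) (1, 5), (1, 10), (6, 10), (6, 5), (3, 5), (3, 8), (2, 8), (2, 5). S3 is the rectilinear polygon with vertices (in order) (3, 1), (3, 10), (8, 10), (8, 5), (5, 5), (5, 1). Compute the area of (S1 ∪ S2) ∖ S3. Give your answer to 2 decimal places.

29.00

|S1 ∪ S2| = 58.
|(S1 ∪ S2) ∩ S3| = 29.
|(S1 ∪ S2) ∖ S3| = 58 − 29 = 29.00.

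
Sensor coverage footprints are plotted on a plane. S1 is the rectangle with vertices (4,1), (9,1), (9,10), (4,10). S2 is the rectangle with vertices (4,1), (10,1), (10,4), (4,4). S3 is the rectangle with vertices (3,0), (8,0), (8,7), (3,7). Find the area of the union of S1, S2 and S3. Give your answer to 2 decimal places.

59.00

By inclusion–exclusion:
Individual areas: |S1| = 45, |S2| = 18, |S3| = 35.
|S1∩S2|: x∈[4,9], y∈[1,4] → 5·3 = 15.
|S1∩S3|: x∈[4,8], y∈[1,7] → 4·6 = 24.
|S2∩S3|: x∈[4,8], y∈[1,4] → 4·3 = 12.
|S1∩S2∩S3| = 12.
|S1 ∪ S2 ∪ S3| = 98 − 51 + 12 = 59.00.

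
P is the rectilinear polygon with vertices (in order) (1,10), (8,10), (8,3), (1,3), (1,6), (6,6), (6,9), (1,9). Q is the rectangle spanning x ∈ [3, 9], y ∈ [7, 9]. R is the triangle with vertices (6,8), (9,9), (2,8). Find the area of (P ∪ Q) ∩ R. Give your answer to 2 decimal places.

1.93

The region (P ∪ Q) ∩ R is the polygon with vertices (3,8.143), (9,9), (6,8), (3,8).
By the shoelace formula its area is 1.93.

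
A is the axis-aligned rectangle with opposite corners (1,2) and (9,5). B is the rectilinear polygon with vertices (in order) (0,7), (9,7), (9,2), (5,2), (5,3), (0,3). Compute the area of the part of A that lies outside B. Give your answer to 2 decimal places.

4.00

|A| = 24, |A∩B| = 20.
|A ∖ B| = |A| − |A∩B| = 24 − 20 = 4.00.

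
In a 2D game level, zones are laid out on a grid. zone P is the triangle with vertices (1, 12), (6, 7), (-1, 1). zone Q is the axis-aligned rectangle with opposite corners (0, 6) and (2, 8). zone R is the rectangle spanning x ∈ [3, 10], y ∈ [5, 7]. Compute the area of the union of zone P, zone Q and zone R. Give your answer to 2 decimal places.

By inclusion–exclusion:
Individual areas: |zone P| = 32.5, |zone Q| = 4, |zone R| = 14.
|zone P∩zone Q| = 3.7955.
|zone P∩zone R| = 3.6667.
|zone Q∩zone R| = 0 (no overlap).
|zone P∩zone Q∩zone R| = 0.
|zone P ∪ zone Q ∪ zone R| = 50.5 − 7.4621 + 0 = 43.04.

43.04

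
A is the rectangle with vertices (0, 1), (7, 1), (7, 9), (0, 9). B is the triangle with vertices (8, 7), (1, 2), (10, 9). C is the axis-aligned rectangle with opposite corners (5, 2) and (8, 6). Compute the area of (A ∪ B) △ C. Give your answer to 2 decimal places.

52.86

|A ∪ B| = 56.8571.
|(A ∪ B) ∩ C| = 8.
|(A ∪ B) △ C| = 56.8571 + 12 − 16 = 52.86.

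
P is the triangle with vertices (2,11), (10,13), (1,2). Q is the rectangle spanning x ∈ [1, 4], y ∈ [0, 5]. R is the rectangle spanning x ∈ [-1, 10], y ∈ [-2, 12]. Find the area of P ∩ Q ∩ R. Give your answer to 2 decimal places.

The intersection is the polygon with vertices (1.333,5), (3.454,5), (1,2).
By the shoelace formula its area is 3.18.

3.18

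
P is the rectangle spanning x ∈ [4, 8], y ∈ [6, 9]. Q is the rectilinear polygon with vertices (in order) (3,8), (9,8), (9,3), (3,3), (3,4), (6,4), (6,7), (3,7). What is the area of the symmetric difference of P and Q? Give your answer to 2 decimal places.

|P| = 12, |Q| = 21, |P∩Q| = 6.
|P △ Q| = |P| + |Q| − 2·|P∩Q| = 12 + 21 − 12 = 21.00.

21.00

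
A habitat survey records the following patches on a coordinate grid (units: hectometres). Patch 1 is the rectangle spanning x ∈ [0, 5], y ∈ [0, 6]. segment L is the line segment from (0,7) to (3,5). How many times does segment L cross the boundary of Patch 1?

The segment meets the boundary at (1.5,6).

1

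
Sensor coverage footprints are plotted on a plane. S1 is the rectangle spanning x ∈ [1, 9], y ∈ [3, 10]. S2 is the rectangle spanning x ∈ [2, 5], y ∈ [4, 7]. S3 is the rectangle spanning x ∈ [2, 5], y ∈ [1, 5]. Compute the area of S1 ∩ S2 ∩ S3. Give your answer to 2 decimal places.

The intersection is the polygon with vertices (2,5), (5,5), (5,4), (2,4).
By the shoelace formula its area is 3.00.

3.00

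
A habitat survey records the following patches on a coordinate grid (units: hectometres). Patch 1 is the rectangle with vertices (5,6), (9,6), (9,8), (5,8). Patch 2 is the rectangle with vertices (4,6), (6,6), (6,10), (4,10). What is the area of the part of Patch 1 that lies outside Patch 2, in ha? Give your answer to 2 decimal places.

|Patch 1∩Patch 2|: x∈[5,6], y∈[6,8] → 1·2 = 2.
|Patch 1| = 8.
|Patch 1 ∖ Patch 2| = |Patch 1| − |Patch 1∩Patch 2| = 8 − 2 = 6.00.

6.00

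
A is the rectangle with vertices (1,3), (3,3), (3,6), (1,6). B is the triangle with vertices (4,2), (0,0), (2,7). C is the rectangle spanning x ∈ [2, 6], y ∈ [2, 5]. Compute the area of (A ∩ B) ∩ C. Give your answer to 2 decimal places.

1.95

The region (A ∩ B) ∩ C is the polygon with vertices (2,3), (2,5), (2.8,5), (3,4.5), (3,3).
By the shoelace formula its area is 1.95.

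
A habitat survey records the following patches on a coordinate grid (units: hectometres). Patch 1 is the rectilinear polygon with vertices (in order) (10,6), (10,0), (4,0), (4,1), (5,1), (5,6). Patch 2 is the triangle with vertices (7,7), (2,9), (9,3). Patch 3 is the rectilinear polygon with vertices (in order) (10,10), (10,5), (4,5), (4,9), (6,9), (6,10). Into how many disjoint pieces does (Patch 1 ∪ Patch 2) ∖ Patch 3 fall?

(Patch 1 ∪ Patch 2) ∖ Patch 3 splits into 2 disjoint pieces (area 26, area 0.9143).

2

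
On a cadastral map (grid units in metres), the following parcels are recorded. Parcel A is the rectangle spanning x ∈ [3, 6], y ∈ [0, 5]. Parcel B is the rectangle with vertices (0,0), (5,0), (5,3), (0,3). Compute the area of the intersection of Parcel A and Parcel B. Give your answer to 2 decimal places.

|Parcel A∩Parcel B|: x∈[3,5], y∈[0,3] → 2·3 = 6.

6.00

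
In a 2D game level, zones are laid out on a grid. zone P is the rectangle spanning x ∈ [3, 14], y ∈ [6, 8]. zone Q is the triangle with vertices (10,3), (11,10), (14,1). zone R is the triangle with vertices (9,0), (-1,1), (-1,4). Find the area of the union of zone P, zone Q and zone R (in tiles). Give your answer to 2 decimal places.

49.14

By inclusion–exclusion:
Individual areas: |zone P| = 22, |zone Q| = 15, |zone R| = 15.
|zone P∩zone Q| = 2.8571.
|zone P∩zone R| = 0.
|zone Q∩zone R| = 0.
|zone P∩zone Q∩zone R| = 0.
|zone P ∪ zone Q ∪ zone R| = 52 − 2.8571 + 0 = 49.14.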